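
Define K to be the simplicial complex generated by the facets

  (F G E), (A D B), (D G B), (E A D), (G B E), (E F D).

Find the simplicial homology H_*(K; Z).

Order the vertices as A < B < D < E < F < G. Listing each simplex with vertices in this order, K has dimension 2 with simplices:

  0-simplices (6): A, B, D, E, F, G
  1-simplices (12): AB, AD, AE, BD, BE, BG, DE, DF, DG, EF, EG, FG
  2-simplices (6): ABD, ADE, BDG, BEG, DEF, EFG

giving chain groups C_0 ≅ Z^6, C_1 ≅ Z^12, C_2 ≅ Z^6.

The boundary map ∂_1: C_1 → C_0 maps an edge to its endpoints' difference, ∂[p,q] = q − p.
The 6×12 boundary matrix has rank 5 and Smith normal form diag(1,1,1,1,1).

The boundary map ∂_2: C_2 → C_1 maps a triangle to the signed sum of its edges. For instance
  ∂EFG = FG − EG + EF,
  ∂DEF = EF − DF + DE.
As a 12×6 matrix over Z this has rank 6, with invariant factors (1,1,1,1,1,1).

Computing H_k = (kernel of ∂_k) / (image of ∂_{k+1}):

  H_0: rank C_0 − rank ∂_1 = 6 − 5 = 1, and the invariant factors of ∂_1 are all 1, so H_0 = Z.
  H_1: rank ker ∂_1 − rank ∂_2 = (12 − 5) − 6 = 1, and the invariant factors of ∂_2 are all 1, so H_1 = Z.
  H_2: rank ker ∂_2 − rank ∂_3 = (6 − 6) − 0 = 0, and there is no ∂_3, so H_2 = 0.

As a check, the Euler characteristic is 6 − 12 + 6 = 0, which agrees with 1 − 1 + 0 = 0.

H_0 = Z,  H_1 = Z,  H_2 = 0.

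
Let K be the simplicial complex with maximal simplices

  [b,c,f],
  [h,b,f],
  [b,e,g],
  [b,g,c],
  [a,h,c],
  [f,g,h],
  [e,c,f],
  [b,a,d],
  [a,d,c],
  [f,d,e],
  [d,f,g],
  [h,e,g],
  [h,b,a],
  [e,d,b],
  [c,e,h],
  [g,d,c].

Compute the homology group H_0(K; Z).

H_0 = Z.

Order the vertices as a < b < c < d < e < f < g < h. Listing each simplex with vertices in this order, K has dimension 2 with simplices:

  0-simplices (8): a, b, c, d, e, f, g, h
  1-simplices (24): ab, ac, ad, ah, bc, bd, be, bf, bg, bh, cd, ce, cf, cg, ch, de, df, dg, ef, eg, eh, fg, fh, gh
  2-simplices (16): abd, abh, acd, ach, bcf, bcg, bde, beg, bfh, cdg, cef, ceh, def, dfg, egh, fgh

Hence C_0 ≅ Z^8, C_1 ≅ Z^24, C_2 ≅ Z^16.

The boundary map ∂_1: C_1 → C_0 is given by ∂[p,q] = [q] − [p]. For instance
  ∂eh = h − e.
The 8×24 boundary matrix has rank 7 and Smith normal form diag(1,1,1,1,1,1,1).

Boundary ∂_2: C_2 → C_1 acts by ∂[p,q,r] = [q,r] − [p,r] + [p,q]. For instance
  ∂egh = gh − eh + eg,
  ∂abh = bh − ah + ab.
The resulting 24×16 matrix has rank 15, and its Smith normal form has invariant factors (1,1,1,1,1,1,1,1,1,1,1,1,1,1,1).

From H_k ≅ ker(∂_k) / im(∂_{k+1}) we obtain:

  H_0: rank C_0 − rank ∂_1 = 8 − 7 = 1, and the invariant factors of ∂_1 are all 1, so H_0 = Z.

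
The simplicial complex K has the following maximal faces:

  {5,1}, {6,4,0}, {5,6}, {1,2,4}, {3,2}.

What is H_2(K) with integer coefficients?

K has 7 vertices, 9 edges, 2 triangles.
rank ∂_2 = 2, rank ∂_3 = 0 ⇒ b_2 = 2 − 2 − 0 = 0. So H_2 = 0.

H_2 ≅ 0.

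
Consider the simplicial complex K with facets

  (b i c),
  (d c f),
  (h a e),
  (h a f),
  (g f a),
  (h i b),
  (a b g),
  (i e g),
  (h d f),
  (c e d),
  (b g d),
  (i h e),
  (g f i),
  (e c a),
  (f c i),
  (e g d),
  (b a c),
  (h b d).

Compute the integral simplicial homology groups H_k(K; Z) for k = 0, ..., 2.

H_0 ≅ Z,  H_1 ≅ Z^2,  H_2 ≅ Z.

Order the vertices as a < b < c < d < e < f < g < h < i. Listing each simplex with vertices in this order, K has dimension 2 with simplices:

  0-simplices (9): a, b, c, d, e, f, g, h, i
  1-simplices (27): ab, ac, ae, af, ag, ah, bc, bd, bg, bh, bi, cd, ce, cf, ci, de, df, dg, dh, eg, eh, ei, fg, fh, fi, gi, hi
  2-simplices (18): abc, abg, ace, aeh, afg, afh, bci, bdg, bdh, bhi, cde, cdf, cfi, deg, dfh, egi, ehi, fgi

giving chain groups C_0 ≅ Z^9, C_1 ≅ Z^27, C_2 ≅ Z^18.

The boundary map ∂_1: C_1 → C_0 maps an edge to its endpoints' difference, ∂[p,q] = q − p. For instance
  ∂eg = g − e.
This gives a 9×27 integer matrix of rank 8; reducing to Smith normal form yields diagonal entries (1,1,1,1,1,1,1,1).

∂_2: C_2 → C_1 acts by ∂[p,q,r] = [q,r] − [p,r] + [p,q]. For instance
  ∂dfh = fh − dh + df,
  ∂cdf = df − cf + cd.
This gives a 27×18 integer matrix of rank 17; reducing to Smith normal form yields diagonal entries (1,1,1,1,1,1,1,1,1,1,1,1,1,1,1,1,1).

From H_k ≅ ker(∂_k) / im(∂_{k+1}) we obtain:

  H_0: rank C_0 − rank ∂_1 = 9 − 8 = 1, and the invariant factors of ∂_1 are all 1, so H_0 = Z.
  H_1: rank ker ∂_1 − rank ∂_2 = (27 − 8) − 17 = 2, and the invariant factors of ∂_2 are all 1, so H_1 = Z^2.
  H_2: rank ker ∂_2 − rank ∂_3 = (18 − 17) − 0 = 1, and there is no ∂_3, so H_2 = Z.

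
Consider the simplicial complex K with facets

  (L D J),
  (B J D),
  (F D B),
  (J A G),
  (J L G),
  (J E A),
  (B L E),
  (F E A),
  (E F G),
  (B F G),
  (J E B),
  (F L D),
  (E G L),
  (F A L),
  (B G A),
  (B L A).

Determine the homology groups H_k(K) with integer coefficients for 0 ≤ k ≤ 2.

We work with the vertex ordering A < B < D < E < F < G < J < L. The simplices of K, each written with vertices in increasing order, are:

  0-simplices (8): A, B, D, E, F, G, J, L
  1-simplices (24): AB, AE, AF, AG, AJ, AL, BD, BE, BF, BG, BJ, BL, DF, DJ, DL, EF, EG, EJ, EL, FG, FL, GJ, GL, JL
  2-simplices (16): ABG, ABL, AEF, AEJ, AFL, AGJ, BDF, BDJ, BEJ, BEL, BFG, DFL, DJL, EFG, EGL, GJL

Hence C_0 ≅ Z^8, C_1 ≅ Z^24, C_2 ≅ Z^16.

Boundary ∂_1: C_1 → C_0 sends each edge [p,q] (with p < q) to q − p. For instance
  ∂BJ = J − B.
This gives a 8×24 integer matrix of rank 7; reducing to Smith normal form yields diagonal entries (1,1,1,1,1,1,1).

∂_2: C_2 → C_1 sends each 2-simplex [p,q,r] to [q,r] − [p,r] + [p,q]. For instance
  ∂EGL = GL − EL + EG,
  ∂DJL = JL − DL + DJ.
As a 24×16 matrix over Z this has rank 15, with invariant factors (1,1,1,1,1,1,1,1,1,1,1,1,1,1,1).

Computing H_k = (kernel of ∂_k) / (image of ∂_{k+1}):

  H_0: rank C_0 − rank ∂_1 = 8 − 7 = 1, and the invariant factors of ∂_1 are all 1, so H_0 = Z.
  H_1: rank ker ∂_1 − rank ∂_2 = (24 − 7) − 15 = 2, and the invariant factors of ∂_2 are all 1, so H_1 = Z^2.
  H_2: rank ker ∂_2 − rank ∂_3 = (16 − 15) − 0 = 1, and there is no ∂_3, so H_2 = Z.

As a check, the Euler characteristic is 8 − 24 + 16 = 0, which agrees with 1 − 2 + 1 = 0.

H_0 ≅ Z,  H_1 ≅ Z^2,  H_2 ≅ Z.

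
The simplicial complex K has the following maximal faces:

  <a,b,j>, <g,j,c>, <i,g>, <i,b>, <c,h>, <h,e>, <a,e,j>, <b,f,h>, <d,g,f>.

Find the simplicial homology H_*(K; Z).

H_0 ≅ Z,  H_1 ≅ Z^4,  H_2 = 0.

K has 10 vertices, 18 edges, 5 triangles.
rank ∂_0 = 0, rank ∂_1 = 9 ⇒ b_0 = 10 − 0 − 9 = 1; all invariant factors of ∂_1 are 1 so no torsion. So H_0 ≅ Z.
rank ∂_1 = 9, rank ∂_2 = 5 ⇒ b_1 = 18 − 9 − 5 = 4; all invariant factors of ∂_2 are 1 so no torsion. So H_1 ≅ Z^4.
rank ∂_2 = 5, rank ∂_3 = 0 ⇒ b_2 = 5 − 5 − 0 = 0. So H_2 ≅ 0.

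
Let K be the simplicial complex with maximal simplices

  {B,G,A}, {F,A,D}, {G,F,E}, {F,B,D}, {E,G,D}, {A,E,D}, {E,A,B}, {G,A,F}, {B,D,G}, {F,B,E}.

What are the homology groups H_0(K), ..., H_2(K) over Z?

Order the vertices as A < B < D < E < F < G. Listing each simplex with vertices in this order, K has dimension 2 with simplices:

  0-simplices (6): A, B, D, E, F, G
  1-simplices (15): AB, AD, AE, AF, AG, BD, BE, BF, BG, DE, DF, DG, EF, EG, FG
  2-simplices (10): ABE, ABG, ADE, ADF, AFG, BDF, BDG, BEF, DEG, EFG

so the chain groups are C_0 ≅ Z^6, C_1 ≅ Z^15, C_2 ≅ Z^10.

∂_1: C_1 → C_0 is given by ∂[p,q] = [q] − [p].
As a 6×15 matrix over Z this has rank 5, with invariant factors (1,1,1,1,1).

The boundary map ∂_2: C_2 → C_1 sends each 2-simplex [p,q,r] to [q,r] − [p,r] + [p,q]. For instance
  ∂BEF = EF − BF + BE,
  ∂EFG = FG − EG + EF.
This gives a 15×10 integer matrix of rank 10; reducing to Smith normal form yields diagonal entries (1,1,1,1,1,1,1,1,1,2).

Reading off H_k = ker ∂_k / im ∂_{k+1}:

  H_0: rank C_0 − rank ∂_1 = 6 − 5 = 1, and the invariant factors of ∂_1 are all 1, so H_0 ≅ Z.
  H_1: rank ker ∂_1 − rank ∂_2 = (15 − 5) − 10 = 0, and ∂_2 has invariant factor 2 > 1, so H_1 ≅ Z/2.
  H_2: rank ker ∂_2 − rank ∂_3 = (10 − 10) − 0 = 0, and there is no ∂_3, so H_2 ≅ 0.

(K is a triangulation of the real projective plane RP^2.)

H_0 ≅ Z,  H_1 ≅ Z/2,  H_2 = 0.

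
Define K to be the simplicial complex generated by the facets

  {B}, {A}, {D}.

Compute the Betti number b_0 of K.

b_0 = 3.

Fix the vertex order A < B < D and write every simplex with vertices in increasing order. Then dim K = 0 and the simplices of K are:

  0-simplices (3): A, B, D

Hence C_0 ≅ Z^3.

Reading off H_k = ker ∂_k / im ∂_{k+1}:

  H_0: rank C_0 − rank ∂_1 = 3 − 0 = 3, and there is no ∂_1, so H_0 ≅ Z^3.

Hence the Betti numbers are b_0 = 3.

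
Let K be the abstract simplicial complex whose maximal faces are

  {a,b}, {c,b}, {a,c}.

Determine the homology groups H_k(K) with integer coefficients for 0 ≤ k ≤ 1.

Take the total order a < b < c on the vertex set. Then K (dimension 1) consists of the simplices:

  0-simplices (3): a, b, c
  1-simplices (3): ab, ac, bc

giving chain groups C_0 ≅ Z^3, C_1 ≅ Z^3.

The boundary map ∂_1: C_1 → C_0 sends each edge [p,q] (with p < q) to q − p. For instance
  ∂ab = b − a.
The 3×3 boundary matrix has rank 2 and Smith normal form diag(1,1).

From H_k ≅ ker(∂_k) / im(∂_{k+1}) we obtain:

  H_0: rank C_0 − rank ∂_1 = 3 − 2 = 1, and the invariant factors of ∂_1 are all 1, so H_0 ≅ Z.
  H_1: rank ker ∂_1 − rank ∂_2 = (3 − 2) − 0 = 1, and there is no ∂_2, so H_1 ≅ Z.

H_0 = Z,  H_1 = Z.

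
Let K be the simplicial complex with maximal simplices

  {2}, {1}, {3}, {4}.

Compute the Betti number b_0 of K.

b_0 = 4.

Fix the vertex order 1 < 2 < 3 < 4 and write every simplex with vertices in increasing order. Then dim K = 0 and the simplices of K are:

  0-simplices (4): [1], [2], [3], [4]

giving chain groups C_0 ≅ Z^4.

Reading off H_k = ker ∂_k / im ∂_{k+1}:

  H_0: rank C_0 − rank ∂_1 = 4 − 0 = 4, and there is no ∂_1, so H_0 ≅ Z^4.

Hence the Betti numbers are b_0 = 4.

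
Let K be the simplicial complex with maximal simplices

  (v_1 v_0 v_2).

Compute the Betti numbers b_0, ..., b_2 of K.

b_0 = 1, b_1 = 0, b_2 = 0.

Fix the vertex order v_0 < v_1 < v_2 and write every simplex with vertices in increasing order. Then dim K = 2 and the simplices of K are:

  0-simplices (3): [v_0], [v_1], [v_2]
  1-simplices (3): [v_0,v_1], [v_0,v_2], [v_1,v_2]
  2-simplices (1): [v_0,v_1,v_2]

Hence C_0 ≅ Z^3, C_1 ≅ Z^3, C_2 ≅ Z^1.

Boundary ∂_1: C_1 → C_0 is given by ∂[p,q] = [q] − [p]. For instance
  ∂[v_0,v_1] = [v_1] − [v_0].
As a 3×3 matrix over Z this has rank 2, with invariant factors (1,1).

∂_2: C_2 → C_1 maps a triangle to the signed sum of its edges. For instance
  ∂[v_0,v_1,v_2] = [v_1,v_2] − [v_0,v_2] + [v_0,v_1].
As a 3×1 matrix over Z this has rank 1, with invariant factors (1).

Computing H_k = (kernel of ∂_k) / (image of ∂_{k+1}):

  H_0: rank C_0 − rank ∂_1 = 3 − 2 = 1, and the invariant factors of ∂_1 are all 1, so H_0 = Z.
  H_1: rank ker ∂_1 − rank ∂_2 = (3 − 2) − 1 = 0, and the invariant factors of ∂_2 are all 1, so H_1 = 0.
  H_2: rank ker ∂_2 − rank ∂_3 = (1 − 1) − 0 = 0, and there is no ∂_3, so H_2 = 0.

Hence the Betti numbers are b_0 = 1, b_1 = 0, b_2 = 0.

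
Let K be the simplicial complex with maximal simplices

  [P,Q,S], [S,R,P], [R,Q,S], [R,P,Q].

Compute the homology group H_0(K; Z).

Take the total order P < Q < R < S on the vertex set. Then K (dimension 2) consists of the simplices:

  0-simplices (4): P, Q, R, S
  1-simplices (6): PQ, PR, PS, QR, QS, RS
  2-simplices (4): PQR, PQS, PRS, QRS

Hence C_0 ≅ Z^4, C_1 ≅ Z^6, C_2 ≅ Z^4.

The boundary map ∂_1: C_1 → C_0 maps an edge to its endpoints' difference, ∂[p,q] = q − p.
This gives a 4×6 integer matrix of rank 3; reducing to Smith normal form yields diagonal entries (1,1,1).

Boundary ∂_2: C_2 → C_1 sends each 2-simplex [p,q,r] to [q,r] − [p,r] + [p,q]. For instance
  ∂PQS = QS − PS + PQ,
  ∂PRS = RS − PS + PR.
The resulting 6×4 matrix has rank 3, and its Smith normal form has invariant factors (1,1,1).

Reading off H_k = ker ∂_k / im ∂_{k+1}:

  H_0: rank C_0 − rank ∂_1 = 4 − 3 = 1, and the invariant factors of ∂_1 are all 1, so H_0 = Z.

H_0 = Z.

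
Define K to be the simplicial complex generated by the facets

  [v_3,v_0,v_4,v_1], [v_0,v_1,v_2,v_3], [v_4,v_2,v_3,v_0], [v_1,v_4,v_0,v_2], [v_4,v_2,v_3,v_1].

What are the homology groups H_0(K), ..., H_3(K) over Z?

K has 5 vertices, 10 edges, 10 triangles, 5 3-simplices.
rank ∂_0 = 0, rank ∂_1 = 4 ⇒ b_0 = 5 − 0 − 4 = 1; all invariant factors of ∂_1 are 1 so no torsion. So H_0 ≅ Z.
rank ∂_1 = 4, rank ∂_2 = 6 ⇒ b_1 = 10 − 4 − 6 = 0; all invariant factors of ∂_2 are 1 so no torsion. So H_1 ≅ 0.
rank ∂_2 = 6, rank ∂_3 = 4 ⇒ b_2 = 10 − 6 − 4 = 0; all invariant factors of ∂_3 are 1 so no torsion. So H_2 ≅ 0.
rank ∂_3 = 4, rank ∂_4 = 0 ⇒ b_3 = 5 − 4 − 0 = 1. So H_3 ≅ Z.

H_0 ≅ Z,  H_1 = 0,  H_2 = 0,  H_3 ≅ Z.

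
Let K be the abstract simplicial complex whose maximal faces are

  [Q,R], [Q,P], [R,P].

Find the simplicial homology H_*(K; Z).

H_0 ≅ Z,  H_1 ≅ Z.

Take the total order P < Q < R on the vertex set. Then K (dimension 1) consists of the simplices:

  0-simplices (3): P, Q, R
  1-simplices (3): PQ, PR, QR

Hence C_0 ≅ Z^3, C_1 ≅ Z^3.

Boundary ∂_1: C_1 → C_0 sends each edge [p,q] (with p < q) to q − p.
The 3×3 boundary matrix has rank 2 and Smith normal form diag(1,1).

Now H_k = ker ∂_k / im ∂_{k+1}, so:

  H_0: rank C_0 − rank ∂_1 = 3 − 2 = 1, and the invariant factors of ∂_1 are all 1, so H_0 = Z.
  H_1: rank ker ∂_1 − rank ∂_2 = (3 − 2) − 0 = 1, and there is no ∂_2, so H_1 = Z.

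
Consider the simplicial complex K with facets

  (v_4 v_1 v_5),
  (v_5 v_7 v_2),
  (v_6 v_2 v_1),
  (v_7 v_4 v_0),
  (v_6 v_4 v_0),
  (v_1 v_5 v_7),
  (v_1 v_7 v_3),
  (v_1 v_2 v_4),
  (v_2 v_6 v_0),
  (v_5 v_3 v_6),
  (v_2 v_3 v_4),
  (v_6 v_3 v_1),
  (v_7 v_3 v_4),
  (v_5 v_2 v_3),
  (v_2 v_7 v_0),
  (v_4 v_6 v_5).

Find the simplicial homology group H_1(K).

H_1 ≅ Z^2.

We work with the vertex ordering v_0 < v_1 < v_2 < v_3 < v_4 < v_5 < v_6 < v_7. The simplices of K, each written with vertices in increasing order, are:

  0-simplices (8): [v_0], [v_1], [v_2], [v_3], [v_4], [v_5], [v_6], [v_7]
  1-simplices (24): (24 of them)
  2-simplices (16): (16 of them)

giving chain groups C_0 ≅ Z^8, C_1 ≅ Z^24, C_2 ≅ Z^16.

∂_1: C_1 → C_0 is given by ∂[p,q] = [q] − [p]. For instance
  ∂[v_3,v_7] = [v_7] − [v_3].
This gives a 8×24 integer matrix of rank 7; reducing to Smith normal form yields diagonal entries (1,1,1,1,1,1,1).

The boundary map ∂_2: C_2 → C_1 maps a triangle to the signed sum of its edges. For instance
  ∂[v_2,v_3,v_4] = [v_3,v_4] − [v_2,v_4] + [v_2,v_3],
  ∂[v_1,v_2,v_6] = [v_2,v_6] − [v_1,v_6] + [v_1,v_2].
This gives a 24×16 integer matrix of rank 15; reducing to Smith normal form yields diagonal entries (1,1,1,1,1,1,1,1,1,1,1,1,1,1,1).

From H_k ≅ ker(∂_k) / im(∂_{k+1}) we obtain:

  H_1: rank ker ∂_1 − rank ∂_2 = (24 − 7) − 15 = 2, and the invariant factors of ∂_2 are all 1, so H_1 = Z^2.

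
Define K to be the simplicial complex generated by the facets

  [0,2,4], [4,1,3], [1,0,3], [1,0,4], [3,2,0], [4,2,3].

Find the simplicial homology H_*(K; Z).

H_0 ≅ Z,  H_1 = 0,  H_2 ≅ Z.

Order the vertices as 0 < 1 < 2 < 3 < 4. Listing each simplex with vertices in this order, K has dimension 2 with simplices:

  0-simplices (5): [0], [1], [2], [3], [4]
  1-simplices (9): [0,1], [0,2], [0,3], [0,4], [1,3], [1,4], [2,3], [2,4], [3,4]
  2-simplices (6): [0,1,3], [0,1,4], [0,2,3], [0,2,4], [1,3,4], [2,3,4]

giving chain groups C_0 ≅ Z^5, C_1 ≅ Z^9, C_2 ≅ Z^6.

The boundary map ∂_1: C_1 → C_0 maps an edge to its endpoints' difference, ∂[p,q] = q − p.
The 5×9 boundary matrix has rank 4 and Smith normal form diag(1,1,1,1).

Boundary ∂_2: C_2 → C_1 acts by ∂[p,q,r] = [q,r] − [p,r] + [p,q]. For instance
  ∂[2,3,4] = [3,4] − [2,4] + [2,3],
  ∂[1,3,4] = [3,4] − [1,4] + [1,3].
As a 9×6 matrix over Z this has rank 5, with invariant factors (1,1,1,1,1).

From H_k ≅ ker(∂_k) / im(∂_{k+1}) we obtain:

  H_0: rank C_0 − rank ∂_1 = 5 − 4 = 1, and the invariant factors of ∂_1 are all 1, so H_0 ≅ Z.
  H_1: rank ker ∂_1 − rank ∂_2 = (9 − 4) − 5 = 0, and the invariant factors of ∂_2 are all 1, so H_1 ≅ 0.
  H_2: rank ker ∂_2 − rank ∂_3 = (6 − 5) − 0 = 1, and there is no ∂_3, so H_2 ≅ Z.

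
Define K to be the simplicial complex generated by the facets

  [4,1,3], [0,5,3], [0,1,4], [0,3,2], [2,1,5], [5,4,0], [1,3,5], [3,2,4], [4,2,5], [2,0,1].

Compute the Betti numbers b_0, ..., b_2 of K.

b_0 = 1, b_1 = 0, b_2 = 0.

Take the total order 0 < 1 < 2 < 3 < 4 < 5 on the vertex set. Then K (dimension 2) consists of the simplices:

  0-simplices (6): [0], [1], [2], [3], [4], [5]
  1-simplices (15): [0,1], [0,2], [0,3], [0,4], [0,5], [1,2], [1,3], [1,4], [1,5], [2,3], [2,4], [2,5], [3,4], [3,5], [4,5]
  2-simplices (10): [0,1,2], [0,1,4], [0,2,3], [0,3,5], [0,4,5], [1,2,5], [1,3,4], [1,3,5], [2,3,4], [2,4,5]

so the chain groups are C_0 ≅ Z^6, C_1 ≅ Z^15, C_2 ≅ Z^10.

Boundary ∂_1: C_1 → C_0 maps an edge to its endpoints' difference, ∂[p,q] = q − p. For instance
  ∂[1,3] = [3] − [1].
The 6×15 boundary matrix has rank 5 and Smith normal form diag(1,1,1,1,1).

The boundary map ∂_2: C_2 → C_1 acts by ∂[p,q,r] = [q,r] − [p,r] + [p,q]. For instance
  ∂[0,3,5] = [3,5] − [0,5] + [0,3],
  ∂[0,1,2] = [1,2] − [0,2] + [0,1].
As a 15×10 matrix over Z this has rank 10, with invariant factors (1,1,1,1,1,1,1,1,1,2).

Now H_k = ker ∂_k / im ∂_{k+1}, so:

  H_0: rank C_0 − rank ∂_1 = 6 − 5 = 1, and the invariant factors of ∂_1 are all 1, so H_0 ≅ Z.
  H_1: rank ker ∂_1 − rank ∂_2 = (15 − 5) − 10 = 0, and ∂_2 has invariant factor 2 > 1, so H_1 ≅ Z/2.
  H_2: rank ker ∂_2 − rank ∂_3 = (10 − 10) − 0 = 0, and there is no ∂_3, so H_2 ≅ 0.

As a check, the Euler characteristic is 6 − 15 + 10 = 1, which agrees with 1 − 0 + 0 = 1.

Hence the Betti numbers are b_0 = 1, b_1 = 0, b_2 = 0.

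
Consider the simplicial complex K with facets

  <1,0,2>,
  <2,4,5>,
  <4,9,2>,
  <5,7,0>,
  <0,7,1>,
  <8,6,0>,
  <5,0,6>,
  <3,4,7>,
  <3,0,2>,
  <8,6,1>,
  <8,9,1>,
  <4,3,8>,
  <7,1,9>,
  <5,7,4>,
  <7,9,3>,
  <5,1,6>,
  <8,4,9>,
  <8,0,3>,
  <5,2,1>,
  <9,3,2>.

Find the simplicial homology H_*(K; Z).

Fix the vertex order 0 < 1 < 2 < 3 < 4 < 5 < 6 < 7 < 8 < 9 and write every simplex with vertices in increasing order. Then dim K = 2 and the simplices of K are:

  0-simplices (10): [0], [1], [2], [3], [4], [5], [6], [7], [8], [9]
  1-simplices (30): (30 of them)
  2-simplices (20): (20 of them)

Hence C_0 ≅ Z^10, C_1 ≅ Z^30, C_2 ≅ Z^20.

The boundary map ∂_1: C_1 → C_0 is given by ∂[p,q] = [q] − [p]. For instance
  ∂[7,9] = [9] − [7].
The resulting 10×30 matrix has rank 9, and its Smith normal form has invariant factors (1,1,1,1,1,1,1,1,1).

∂_2: C_2 → C_1 sends each 2-simplex [p,q,r] to [q,r] − [p,r] + [p,q]. For instance
  ∂[3,4,7] = [4,7] − [3,7] + [3,4],
  ∂[0,5,7] = [5,7] − [0,7] + [0,5].
The resulting 30×20 matrix has rank 20, and its Smith normal form has invariant factors (1,1,1,1,1,1,1,1,1,1,1,1,1,1,1,1,1,1,1,2).

Reading off H_k = ker ∂_k / im ∂_{k+1}:

  H_0: rank C_0 − rank ∂_1 = 10 − 9 = 1, and the invariant factors of ∂_1 are all 1, so H_0 = Z.
  H_1: rank ker ∂_1 − rank ∂_2 = (30 − 9) − 20 = 1, and ∂_2 has invariant factor 2 > 1, so H_1 = Z ⊕ Z/2.
  H_2: rank ker ∂_2 − rank ∂_3 = (20 − 20) − 0 = 0, and there is no ∂_3, so H_2 = 0.

H_0 ≅ Z,  H_1 ≅ Z ⊕ Z/2,  H_2 = 0.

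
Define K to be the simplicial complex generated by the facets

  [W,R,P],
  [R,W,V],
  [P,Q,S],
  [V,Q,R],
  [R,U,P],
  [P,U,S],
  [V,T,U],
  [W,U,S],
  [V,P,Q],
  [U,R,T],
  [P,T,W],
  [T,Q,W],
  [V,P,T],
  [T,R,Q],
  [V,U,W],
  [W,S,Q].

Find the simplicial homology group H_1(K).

H_1 = Z^2.

Take the total order P < Q < R < S < T < U < V < W on the vertex set. Then K (dimension 2) consists of the simplices:

  0-simplices (8): P, Q, R, S, T, U, V, W
  1-simplices (24): PQ, PR, PS, PT, PU, PV, PW, QR, QS, QT, QV, QW, RT, RU, RV, RW, SU, SW, TU, TV, TW, UV, UW, VW
  2-simplices (16): PQS, PQV, PRU, PRW, PSU, PTV, PTW, QRT, QRV, QSW, QTW, RTU, RVW, SUW, TUV, UVW

so the chain groups are C_0 ≅ Z^8, C_1 ≅ Z^24, C_2 ≅ Z^16.

The boundary map ∂_1: C_1 → C_0 sends each edge [p,q] (with p < q) to q − p. For instance
  ∂QW = W − Q.
This gives a 8×24 integer matrix of rank 7; reducing to Smith normal form yields diagonal entries (1,1,1,1,1,1,1).

The boundary map ∂_2: C_2 → C_1 acts by ∂[p,q,r] = [q,r] − [p,r] + [p,q]. For instance
  ∂UVW = VW − UW + UV,
  ∂SUW = UW − SW + SU.
The resulting 24×16 matrix has rank 15, and its Smith normal form has invariant factors (1,1,1,1,1,1,1,1,1,1,1,1,1,1,1).

Reading off H_k = ker ∂_k / im ∂_{k+1}:

  H_1: rank ker ∂_1 − rank ∂_2 = (24 − 7) − 15 = 2, and the invariant factors of ∂_2 are all 1, so H_1 ≅ Z^2.

(K is a triangulation of the torus T^2.)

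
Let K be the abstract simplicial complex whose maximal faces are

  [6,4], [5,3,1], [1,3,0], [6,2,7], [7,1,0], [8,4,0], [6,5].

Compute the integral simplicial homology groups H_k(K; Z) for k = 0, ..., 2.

H_0 ≅ Z,  H_1 ≅ Z^2,  H_2 = 0.

K has 9 vertices, 15 edges, 5 triangles.
rank ∂_0 = 0, rank ∂_1 = 8 ⇒ b_0 = 9 − 0 − 8 = 1; all invariant factors of ∂_1 are 1 so no torsion. So H_0 ≅ Z.
rank ∂_1 = 8, rank ∂_2 = 5 ⇒ b_1 = 15 − 8 − 5 = 2; all invariant factors of ∂_2 are 1 so no torsion. So H_1 ≅ Z^2.
rank ∂_2 = 5, rank ∂_3 = 0 ⇒ b_2 = 5 − 5 − 0 = 0. So H_2 ≅ 0.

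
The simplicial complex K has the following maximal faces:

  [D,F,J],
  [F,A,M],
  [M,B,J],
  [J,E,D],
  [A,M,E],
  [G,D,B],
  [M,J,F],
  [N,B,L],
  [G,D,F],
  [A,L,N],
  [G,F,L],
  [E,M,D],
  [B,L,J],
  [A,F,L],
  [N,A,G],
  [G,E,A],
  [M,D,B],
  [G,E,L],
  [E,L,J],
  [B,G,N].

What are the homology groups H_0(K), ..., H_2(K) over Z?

H_0 ≅ Z,  H_1 ≅ Z ⊕ Z/2,  H_2 = 0.

Fix the vertex order A < B < D < E < F < G < J < L < M < N and write every simplex with vertices in increasing order. Then dim K = 2 and the simplices of K are:

  0-simplices (10): A, B, D, E, F, G, J, L, M, N
  1-simplices (30): AE, AF, AG, AL, AM, AN, BD, BG, BJ, BL, BM, BN, DE, DF, DG, DJ, DM, EG, EJ, EL, EM, FG, FJ, FL, FM, GL, GN, JL, JM, LN
  2-simplices (20): AEG, AEM, AFL, AFM, AGN, ALN, BDG, BDM, BGN, BJL, BJM, BLN, DEJ, DEM, DFG, DFJ, EGL, EJL, FGL, FJM

Hence C_0 ≅ Z^10, C_1 ≅ Z^30, C_2 ≅ Z^20.

∂_1: C_1 → C_0 sends each edge [p,q] (with p < q) to q − p. For instance
  ∂EM = M − E.
The resulting 10×30 matrix has rank 9, and its Smith normal form has invariant factors (1,1,1,1,1,1,1,1,1).

The boundary map ∂_2: C_2 → C_1 acts by ∂[p,q,r] = [q,r] − [p,r] + [p,q]. For instance
  ∂BDG = DG − BG + BD,
  ∂BGN = GN − BN + BG.
This gives a 30×20 integer matrix of rank 20; reducing to Smith normal form yields diagonal entries (1,1,1,1,1,1,1,1,1,1,1,1,1,1,1,1,1,1,1,2).

Now H_k = ker ∂_k / im ∂_{k+1}, so:

  H_0: rank C_0 − rank ∂_1 = 10 − 9 = 1, and the invariant factors of ∂_1 are all 1, so H_0 ≅ Z.
  H_1: rank ker ∂_1 − rank ∂_2 = (30 − 9) − 20 = 1, and ∂_2 has invariant factor 2 > 1, so H_1 ≅ Z ⊕ Z/2.
  H_2: rank ker ∂_2 − rank ∂_3 = (20 − 20) − 0 = 0, and there is no ∂_3, so H_2 ≅ 0.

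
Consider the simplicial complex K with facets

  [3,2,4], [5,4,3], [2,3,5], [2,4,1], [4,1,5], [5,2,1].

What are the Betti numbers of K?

b_0 = 1, b_1 = 0, b_2 = 1.

K has 5 vertices, 9 edges, 6 triangles.
rank ∂_0 = 0, rank ∂_1 = 4 ⇒ b_0 = 5 − 0 − 4 = 1; all invariant factors of ∂_1 are 1 so no torsion. So H_0 ≅ Z.
rank ∂_1 = 4, rank ∂_2 = 5 ⇒ b_1 = 9 − 4 − 5 = 0; all invariant factors of ∂_2 are 1 so no torsion. So H_1 ≅ 0.
rank ∂_2 = 5, rank ∂_3 = 0 ⇒ b_2 = 6 − 5 − 0 = 1. So H_2 ≅ Z.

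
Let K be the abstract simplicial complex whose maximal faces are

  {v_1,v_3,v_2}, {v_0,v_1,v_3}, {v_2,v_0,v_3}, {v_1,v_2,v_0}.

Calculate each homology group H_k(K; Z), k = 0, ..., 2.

H_0 = Z,  H_1 = 0,  H_2 = Z.

Fix the vertex order v_0 < v_1 < v_2 < v_3 and write every simplex with vertices in increasing order. Then dim K = 2 and the simplices of K are:

  0-simplices (4): [v_0], [v_1], [v_2], [v_3]
  1-simplices (6): [v_0,v_1], [v_0,v_2], [v_0,v_3], [v_1,v_2], [v_1,v_3], [v_2,v_3]
  2-simplices (4): [v_0,v_1,v_2], [v_0,v_1,v_3], [v_0,v_2,v_3], [v_1,v_2,v_3]

giving chain groups C_0 ≅ Z^4, C_1 ≅ Z^6, C_2 ≅ Z^4.

Boundary ∂_1: C_1 → C_0 sends each edge [p,q] (with p < q) to q − p. For instance
  ∂[v_0,v_1] = [v_1] − [v_0].
As a 4×6 matrix over Z this has rank 3, with invariant factors (1,1,1).

∂_2: C_2 → C_1 maps a triangle to the signed sum of its edges. For instance
  ∂[v_1,v_2,v_3] = [v_2,v_3] − [v_1,v_3] + [v_1,v_2],
  ∂[v_0,v_2,v_3] = [v_2,v_3] − [v_0,v_3] + [v_0,v_2].
The 6×4 boundary matrix has rank 3 and Smith normal form diag(1,1,1).

From H_k ≅ ker(∂_k) / im(∂_{k+1}) we obtain:

  H_0: rank C_0 − rank ∂_1 = 4 − 3 = 1, and the invariant factors of ∂_1 are all 1, so H_0 ≅ Z.
  H_1: rank ker ∂_1 − rank ∂_2 = (6 − 3) − 3 = 0, and the invariant factors of ∂_2 are all 1, so H_1 ≅ 0.
  H_2: rank ker ∂_2 − rank ∂_3 = (4 − 3) − 0 = 1, and there is no ∂_3, so H_2 ≅ Z.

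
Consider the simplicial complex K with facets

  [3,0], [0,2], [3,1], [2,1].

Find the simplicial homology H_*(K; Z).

K has 4 vertices, 4 edges.
rank ∂_0 = 0, rank ∂_1 = 3 ⇒ b_0 = 4 − 0 − 3 = 1; all invariant factors of ∂_1 are 1 so no torsion. So H_0 = Z.
rank ∂_1 = 3, rank ∂_2 = 0 ⇒ b_1 = 4 − 3 − 0 = 1. So H_1 = Z.

H_0 ≅ Z,  H_1 ≅ Z.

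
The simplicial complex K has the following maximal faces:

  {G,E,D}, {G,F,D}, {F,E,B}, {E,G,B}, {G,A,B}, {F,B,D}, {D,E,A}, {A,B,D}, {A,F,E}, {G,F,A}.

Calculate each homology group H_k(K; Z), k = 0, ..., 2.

H_0 = Z,  H_1 = Z/2,  H_2 = 0.

K has 6 vertices, 15 edges, 10 triangles.
rank ∂_0 = 0, rank ∂_1 = 5 ⇒ b_0 = 6 − 0 − 5 = 1; all invariant factors of ∂_1 are 1 so no torsion. So H_0 = Z.
rank ∂_1 = 5, rank ∂_2 = 10 ⇒ b_1 = 15 − 5 − 10 = 0; ∂_2 has invariant factor(s) [2] giving torsion. So H_1 = Z/2.
rank ∂_2 = 10, rank ∂_3 = 0 ⇒ b_2 = 10 − 10 − 0 = 0. So H_2 = 0.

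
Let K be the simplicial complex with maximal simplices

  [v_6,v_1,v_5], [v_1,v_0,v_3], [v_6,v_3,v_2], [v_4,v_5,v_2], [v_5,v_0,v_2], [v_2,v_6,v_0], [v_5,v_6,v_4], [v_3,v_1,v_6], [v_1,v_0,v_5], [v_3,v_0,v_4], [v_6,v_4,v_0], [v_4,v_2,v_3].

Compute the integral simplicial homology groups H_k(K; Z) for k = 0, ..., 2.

K has 7 vertices, 18 edges, 12 triangles.
rank ∂_0 = 0, rank ∂_1 = 6 ⇒ b_0 = 7 − 0 − 6 = 1; all invariant factors of ∂_1 are 1 so no torsion. So H_0 ≅ Z.
rank ∂_1 = 6, rank ∂_2 = 12 ⇒ b_1 = 18 − 6 − 12 = 0; ∂_2 has invariant factor(s) [2] giving torsion. So H_1 ≅ Z/2.
rank ∂_2 = 12, rank ∂_3 = 0 ⇒ b_2 = 12 − 12 − 0 = 0. So H_2 ≅ 0.

H_0 ≅ Z,  H_1 ≅ Z/2,  H_2 = 0.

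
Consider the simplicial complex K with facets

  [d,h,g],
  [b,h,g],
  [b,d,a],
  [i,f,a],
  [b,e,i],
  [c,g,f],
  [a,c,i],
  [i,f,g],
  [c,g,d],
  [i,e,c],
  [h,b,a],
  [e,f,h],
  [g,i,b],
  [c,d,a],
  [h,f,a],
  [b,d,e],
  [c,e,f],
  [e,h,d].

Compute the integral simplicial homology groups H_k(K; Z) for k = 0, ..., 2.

H_0 ≅ Z,  H_1 ≅ Z ⊕ Z/2,  H_2 = 0.

We work with the vertex ordering a < b < c < d < e < f < g < h < i. The simplices of K, each written with vertices in increasing order, are:

  0-simplices (9): a, b, c, d, e, f, g, h, i
  1-simplices (27): ab, ac, ad, af, ah, ai, bd, be, bg, bh, bi, cd, ce, cf, cg, ci, de, dg, dh, ef, eh, ei, fg, fh, fi, gh, gi
  2-simplices (18): abd, abh, acd, aci, afh, afi, bde, bei, bgh, bgi, cdg, cef, cei, cfg, deh, dgh, efh, fgi

so the chain groups are C_0 ≅ Z^9, C_1 ≅ Z^27, C_2 ≅ Z^18.

Boundary ∂_1: C_1 → C_0 is given by ∂[p,q] = [q] − [p]. For instance
  ∂cd = d − c.
The 9×27 boundary matrix has rank 8 and Smith normal form diag(1,1,1,1,1,1,1,1).

∂_2: C_2 → C_1 acts by ∂[p,q,r] = [q,r] − [p,r] + [p,q]. For instance
  ∂aci = ci − ai + ac,
  ∂bei = ei − bi + be.
The resulting 27×18 matrix has rank 18, and its Smith normal form has invariant factors (1,1,1,1,1,1,1,1,1,1,1,1,1,1,1,1,1,2).

Computing H_k = (kernel of ∂_k) / (image of ∂_{k+1}):

  H_0: rank C_0 − rank ∂_1 = 9 − 8 = 1, and the invariant factors of ∂_1 are all 1, so H_0 = Z.
  H_1: rank ker ∂_1 − rank ∂_2 = (27 − 8) − 18 = 1, and ∂_2 has invariant factor 2 > 1, so H_1 = Z ⊕ Z/2.
  H_2: rank ker ∂_2 − rank ∂_3 = (18 − 18) − 0 = 0, and there is no ∂_3, so H_2 = 0.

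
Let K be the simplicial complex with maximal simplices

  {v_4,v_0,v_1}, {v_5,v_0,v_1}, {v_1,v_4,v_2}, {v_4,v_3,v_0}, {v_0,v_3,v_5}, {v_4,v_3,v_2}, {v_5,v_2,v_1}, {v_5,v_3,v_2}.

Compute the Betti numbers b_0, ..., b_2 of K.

Order the vertices as v_0 < v_1 < v_2 < v_3 < v_4 < v_5. Listing each simplex with vertices in this order, K has dimension 2 with simplices:

  0-simplices (6): [v_0], [v_1], [v_2], [v_3], [v_4], [v_5]
  1-simplices (12): [v_0,v_1], [v_0,v_3], [v_0,v_4], [v_0,v_5], [v_1,v_2], [v_1,v_4], [v_1,v_5], [v_2,v_3], [v_2,v_4], [v_2,v_5], [v_3,v_4], [v_3,v_5]
  2-simplices (8): [v_0,v_1,v_4], [v_0,v_1,v_5], [v_0,v_3,v_4], [v_0,v_3,v_5], [v_1,v_2,v_4], [v_1,v_2,v_5], [v_2,v_3,v_4], [v_2,v_3,v_5]

so the chain groups are C_0 ≅ Z^6, C_1 ≅ Z^12, C_2 ≅ Z^8.

Boundary ∂_1: C_1 → C_0 is given by ∂[p,q] = [q] − [p].
The 6×12 boundary matrix has rank 5 and Smith normal form diag(1,1,1,1,1).

∂_2: C_2 → C_1 maps a triangle to the signed sum of its edges. For instance
  ∂[v_0,v_3,v_5] = [v_3,v_5] − [v_0,v_5] + [v_0,v_3],
  ∂[v_2,v_3,v_5] = [v_3,v_5] − [v_2,v_5] + [v_2,v_3].
As a 12×8 matrix over Z this has rank 7, with invariant factors (1,1,1,1,1,1,1).

Computing H_k = (kernel of ∂_k) / (image of ∂_{k+1}):

  H_0: rank C_0 − rank ∂_1 = 6 − 5 = 1, and the invariant factors of ∂_1 are all 1, so H_0 ≅ Z.
  H_1: rank ker ∂_1 − rank ∂_2 = (12 − 5) − 7 = 0, and the invariant factors of ∂_2 are all 1, so H_1 ≅ 0.
  H_2: rank ker ∂_2 − rank ∂_3 = (8 − 7) − 0 = 1, and there is no ∂_3, so H_2 ≅ Z.

Hence the Betti numbers are b_0 = 1, b_1 = 0, b_2 = 1.

b_0 = 1, b_1 = 0, b_2 = 1.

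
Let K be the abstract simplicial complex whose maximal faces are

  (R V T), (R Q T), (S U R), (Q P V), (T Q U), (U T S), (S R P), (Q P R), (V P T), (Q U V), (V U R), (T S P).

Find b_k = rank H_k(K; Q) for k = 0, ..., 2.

We work with the vertex ordering P < Q < R < S < T < U < V. The simplices of K, each written with vertices in increasing order, are:

  0-simplices (7): P, Q, R, S, T, U, V
  1-simplices (18): PQ, PR, PS, PT, PV, QR, QT, QU, QV, RS, RT, RU, RV, ST, SU, TU, TV, UV
  2-simplices (12): PQR, PQV, PRS, PST, PTV, QRT, QTU, QUV, RSU, RTV, RUV, STU

Hence C_0 ≅ Z^7, C_1 ≅ Z^18, C_2 ≅ Z^12.

The boundary map ∂_1: C_1 → C_0 sends each edge [p,q] (with p < q) to q − p.
The resulting 7×18 matrix has rank 6, and its Smith normal form has invariant factors (1,1,1,1,1,1).

∂_2: C_2 → C_1 maps a triangle to the signed sum of its edges. For instance
  ∂QUV = UV − QV + QU,
  ∂PQV = QV − PV + PQ.
The 18×12 boundary matrix has rank 12 and Smith normal form diag(1,1,1,1,1,1,1,1,1,1,1,2).

From H_k ≅ ker(∂_k) / im(∂_{k+1}) we obtain:

  H_0: rank C_0 − rank ∂_1 = 7 − 6 = 1, and the invariant factors of ∂_1 are all 1, so H_0 = Z.
  H_1: rank ker ∂_1 − rank ∂_2 = (18 − 6) − 12 = 0, and ∂_2 has invariant factor 2 > 1, so H_1 = Z/2Z.
  H_2: rank ker ∂_2 − rank ∂_3 = (12 − 12) − 0 = 0, and there is no ∂_3, so H_2 = 0.

As a check, the Euler characteristic is 7 − 18 + 12 = 1, which agrees with 1 − 0 + 0 = 1.

Hence the Betti numbers are b_0 = 1, b_1 = 0, b_2 = 0.

b_0 = 1, b_1 = 0, b_2 = 0.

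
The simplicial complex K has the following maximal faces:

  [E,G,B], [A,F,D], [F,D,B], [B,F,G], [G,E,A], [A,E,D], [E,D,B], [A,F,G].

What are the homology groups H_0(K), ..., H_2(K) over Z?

Order the vertices as A < B < D < E < F < G. Listing each simplex with vertices in this order, K has dimension 2 with simplices:

  0-simplices (6): A, B, D, E, F, G
  1-simplices (12): AD, AE, AF, AG, BD, BE, BF, BG, DE, DF, EG, FG
  2-simplices (8): ADE, ADF, AEG, AFG, BDE, BDF, BEG, BFG

so the chain groups are C_0 ≅ Z^6, C_1 ≅ Z^12, C_2 ≅ Z^8.

The boundary map ∂_1: C_1 → C_0 sends each edge [p,q] (with p < q) to q − p.
The resulting 6×12 matrix has rank 5, and its Smith normal form has invariant factors (1,1,1,1,1).

Boundary ∂_2: C_2 → C_1 maps a triangle to the signed sum of its edges. For instance
  ∂ADE = DE − AE + AD,
  ∂AFG = FG − AG + AF.
The resulting 12×8 matrix has rank 7, and its Smith normal form has invariant factors (1,1,1,1,1,1,1).

Now H_k = ker ∂_k / im ∂_{k+1}, so:

  H_0: rank C_0 − rank ∂_1 = 6 − 5 = 1, and the invariant factors of ∂_1 are all 1, so H_0 = Z.
  H_1: rank ker ∂_1 − rank ∂_2 = (12 − 5) − 7 = 0, and the invariant factors of ∂_2 are all 1, so H_1 = 0.
  H_2: rank ker ∂_2 − rank ∂_3 = (8 − 7) − 0 = 1, and there is no ∂_3, so H_2 = Z.

As a check, the Euler characteristic is 6 − 12 + 8 = 2, which agrees with 1 − 0 + 1 = 2.
(K is a triangulation of the 2-sphere S^2.)

H_0 = Z,  H_1 = 0,  H_2 = Z.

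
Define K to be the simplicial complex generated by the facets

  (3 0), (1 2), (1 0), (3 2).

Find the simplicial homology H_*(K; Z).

Fix the vertex order 0 < 1 < 2 < 3 and write every simplex with vertices in increasing order. Then dim K = 1 and the simplices of K are:

  0-simplices (4): [0], [1], [2], [3]
  1-simplices (4): [0,1], [0,3], [1,2], [2,3]

giving chain groups C_0 ≅ Z^4, C_1 ≅ Z^4.

The boundary map ∂_1: C_1 → C_0 maps an edge to its endpoints' difference, ∂[p,q] = q − p.
This gives a 4×4 integer matrix of rank 3; reducing to Smith normal form yields diagonal entries (1,1,1).

From H_k ≅ ker(∂_k) / im(∂_{k+1}) we obtain:

  H_0: rank C_0 − rank ∂_1 = 4 − 3 = 1, and the invariant factors of ∂_1 are all 1, so H_0 = Z.
  H_1: rank ker ∂_1 − rank ∂_2 = (4 − 3) − 0 = 1, and there is no ∂_2, so H_1 = Z.

(K is a triangulation of the circle S^1.)

H_0 = Z,  H_1 = Z.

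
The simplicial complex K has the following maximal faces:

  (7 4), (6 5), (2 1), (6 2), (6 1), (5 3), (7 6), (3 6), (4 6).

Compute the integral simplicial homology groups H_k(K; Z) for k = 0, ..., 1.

H_0 ≅ Z,  H_1 ≅ Z^3.

Fix the vertex order 1 < 2 < 3 < 4 < 5 < 6 < 7 and write every simplex with vertices in increasing order. Then dim K = 1 and the simplices of K are:

  0-simplices (7): [1], [2], [3], [4], [5], [6], [7]
  1-simplices (9): [1,2], [1,6], [2,6], [3,5], [3,6], [4,6], [4,7], [5,6], [6,7]

so the chain groups are C_0 ≅ Z^7, C_1 ≅ Z^9.

∂_1: C_1 → C_0 sends each edge [p,q] (with p < q) to q − p. For instance
  ∂[1,6] = [6] − [1].
The 7×9 boundary matrix has rank 6 and Smith normal form diag(1,1,1,1,1,1).

Computing H_k = (kernel of ∂_k) / (image of ∂_{k+1}):

  H_0: rank C_0 − rank ∂_1 = 7 − 6 = 1, and the invariant factors of ∂_1 are all 1, so H_0 ≅ Z.
  H_1: rank ker ∂_1 − rank ∂_2 = (9 − 6) − 0 = 3, and there is no ∂_2, so H_1 ≅ Z^3.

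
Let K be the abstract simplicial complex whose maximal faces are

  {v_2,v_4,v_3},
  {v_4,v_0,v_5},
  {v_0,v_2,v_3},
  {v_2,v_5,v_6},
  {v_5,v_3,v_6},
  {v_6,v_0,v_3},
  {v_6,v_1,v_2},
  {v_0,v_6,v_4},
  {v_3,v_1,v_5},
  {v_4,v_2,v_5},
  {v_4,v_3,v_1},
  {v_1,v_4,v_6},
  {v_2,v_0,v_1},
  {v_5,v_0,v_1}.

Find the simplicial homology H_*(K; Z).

H_0 ≅ Z,  H_1 ≅ Z^2,  H_2 ≅ Z.

Order the vertices as v_0 < v_1 < v_2 < v_3 < v_4 < v_5 < v_6. Listing each simplex with vertices in this order, K has dimension 2 with simplices:

  0-simplices (7): [v_0], [v_1], [v_2], [v_3], [v_4], [v_5], [v_6]
  1-simplices (21): (21 of them)
  2-simplices (14): (14 of them)

Hence C_0 ≅ Z^7, C_1 ≅ Z^21, C_2 ≅ Z^14.

∂_1: C_1 → C_0 sends each edge [p,q] (with p < q) to q − p. For instance
  ∂[v_5,v_6] = [v_6] − [v_5].
As a 7×21 matrix over Z this has rank 6, with invariant factors (1,1,1,1,1,1).

Boundary ∂_2: C_2 → C_1 maps a triangle to the signed sum of its edges. For instance
  ∂[v_1,v_3,v_4] = [v_3,v_4] − [v_1,v_4] + [v_1,v_3],
  ∂[v_0,v_1,v_2] = [v_1,v_2] − [v_0,v_2] + [v_0,v_1].
This gives a 21×14 integer matrix of rank 13; reducing to Smith normal form yields diagonal entries (1,1,1,1,1,1,1,1,1,1,1,1,1).

From H_k ≅ ker(∂_k) / im(∂_{k+1}) we obtain:

  H_0: rank C_0 − rank ∂_1 = 7 − 6 = 1, and the invariant factors of ∂_1 are all 1, so H_0 = Z.
  H_1: rank ker ∂_1 − rank ∂_2 = (21 − 6) − 13 = 2, and the invariant factors of ∂_2 are all 1, so H_1 = Z^2.
  H_2: rank ker ∂_2 − rank ∂_3 = (14 − 13) − 0 = 1, and there is no ∂_3, so H_2 = Z.

As a check, the Euler characteristic is 7 − 21 + 14 = 0, which agrees with 1 − 2 + 1 = 0.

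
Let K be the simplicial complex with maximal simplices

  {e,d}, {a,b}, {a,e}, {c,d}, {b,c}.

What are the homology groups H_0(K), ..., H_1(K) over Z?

H_0 = Z,  H_1 = Z.

Take the total order a < b < c < d < e on the vertex set. Then K (dimension 1) consists of the simplices:

  0-simplices (5): a, b, c, d, e
  1-simplices (5): ab, ae, bc, cd, de

giving chain groups C_0 ≅ Z^5, C_1 ≅ Z^5.

∂_1: C_1 → C_0 maps an edge to its endpoints' difference, ∂[p,q] = q − p.
The 5×5 boundary matrix has rank 4 and Smith normal form diag(1,1,1,1).

Now H_k = ker ∂_k / im ∂_{k+1}, so:

  H_0: rank C_0 − rank ∂_1 = 5 − 4 = 1, and the invariant factors of ∂_1 are all 1, so H_0 = Z.
  H_1: rank ker ∂_1 − rank ∂_2 = (5 − 4) − 0 = 1, and there is no ∂_2, so H_1 = Z.

As a check, the Euler characteristic is 5 − 5 = 0, which agrees with 1 − 1 = 0.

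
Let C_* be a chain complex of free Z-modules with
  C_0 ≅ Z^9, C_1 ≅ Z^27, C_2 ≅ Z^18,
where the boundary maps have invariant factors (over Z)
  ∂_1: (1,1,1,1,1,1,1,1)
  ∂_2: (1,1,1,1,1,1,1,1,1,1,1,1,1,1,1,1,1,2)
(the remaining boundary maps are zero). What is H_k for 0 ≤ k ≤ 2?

H_0 = Z,  H_1 = Z ⊕ Z/2Z,  H_2 = 0.

H_0: b_0 = 9 − 0 − 8 = 1; torsion from ∂_1 factors > 1: none. So H_0 = Z.
H_1: b_1 = 27 − 8 − 18 = 1; torsion from ∂_2 factors > 1: [2]. So H_1 = Z ⊕ Z/2Z.
H_2: b_2 = 18 − 18 − 0 = 0; torsion from ∂_3 factors > 1: none. So H_2 = 0.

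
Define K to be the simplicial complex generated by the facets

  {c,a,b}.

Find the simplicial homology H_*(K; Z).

H_0 ≅ Z,  H_1 = 0,  H_2 = 0.

Order the vertices as a < b < c. Listing each simplex with vertices in this order, K has dimension 2 with simplices:

  0-simplices (3): a, b, c
  1-simplices (3): ab, ac, bc
  2-simplices (1): abc

so the chain groups are C_0 ≅ Z^3, C_1 ≅ Z^3, C_2 ≅ Z^1.

∂_1: C_1 → C_0 maps an edge to its endpoints' difference, ∂[p,q] = q − p. For instance
  ∂ab = b − a.
As a 3×3 matrix over Z this has rank 2, with invariant factors (1,1).

∂_2: C_2 → C_1 sends each 2-simplex [p,q,r] to [q,r] − [p,r] + [p,q]. For instance
  ∂abc = bc − ac + ab.
This gives a 3×1 integer matrix of rank 1; reducing to Smith normal form yields diagonal entries (1).

Computing H_k = (kernel of ∂_k) / (image of ∂_{k+1}):

  H_0: rank C_0 − rank ∂_1 = 3 − 2 = 1, and the invariant factors of ∂_1 are all 1, so H_0 = Z.
  H_1: rank ker ∂_1 − rank ∂_2 = (3 − 2) − 1 = 0, and the invariant factors of ∂_2 are all 1, so H_1 = 0.
  H_2: rank ker ∂_2 − rank ∂_3 = (1 − 1) − 0 = 0, and there is no ∂_3, so H_2 = 0.

(K is a triangulation of the 2-simplex.)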